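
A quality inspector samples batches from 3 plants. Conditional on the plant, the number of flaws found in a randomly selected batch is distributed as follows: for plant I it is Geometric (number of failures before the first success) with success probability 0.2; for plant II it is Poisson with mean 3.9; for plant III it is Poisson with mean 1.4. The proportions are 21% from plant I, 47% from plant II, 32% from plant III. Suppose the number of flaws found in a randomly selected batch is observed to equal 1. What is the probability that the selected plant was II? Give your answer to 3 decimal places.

Likelihoods P(X=1 | ·): I: 0.16; II: 0.0789435; III: 0.345236.
Posterior ∝ prior × likelihood. Numerator for II: 0.47·0.0789435 = 0.0371034.
Normalizing constant: 0.21·0.16 + 0.47·0.0789435 + 0.32·0.345236 = 0.181179.
P(II | observation) = 0.0371034 / 0.181179 = 0.204789.

0.205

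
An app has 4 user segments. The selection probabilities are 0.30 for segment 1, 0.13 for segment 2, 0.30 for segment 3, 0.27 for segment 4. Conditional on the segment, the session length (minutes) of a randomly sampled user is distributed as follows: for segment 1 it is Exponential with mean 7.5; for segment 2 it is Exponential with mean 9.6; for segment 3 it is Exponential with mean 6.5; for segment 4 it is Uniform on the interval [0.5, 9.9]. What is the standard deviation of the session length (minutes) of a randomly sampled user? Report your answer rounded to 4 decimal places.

Per component, 1: μ=7.5, E[X²]=112.5; 2: μ=9.6, E[X²]=184.32; 3: μ=6.5, E[X²]=84.5; 4: μ=5.2, E[X²]=34.4033.
E[X] = 0.3·7.5 + 0.13·9.6 + 0.3·6.5 + 0.27·5.2 = 6.852.
E[X²] = 0.3·112.5 + 0.13·184.32 + 0.3·84.5 + 0.27·34.4033 = 92.3505.
Var(X) = E[X²] − (E[X])² = 92.3505 − 46.9499 = 45.4006.
SD(X) = √45.4006 = 6.738.

6.7380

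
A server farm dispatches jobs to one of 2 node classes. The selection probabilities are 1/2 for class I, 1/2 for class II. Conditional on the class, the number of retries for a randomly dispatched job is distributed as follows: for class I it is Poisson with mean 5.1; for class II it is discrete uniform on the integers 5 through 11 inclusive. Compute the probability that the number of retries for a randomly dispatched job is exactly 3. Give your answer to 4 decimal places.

Conditional on each class, P(X = 3): I: 0.13479; II: 0.
By total probability, P(X = 3) = 0.5·0.13479 + 0.5·0 = 0.067395.

0.0674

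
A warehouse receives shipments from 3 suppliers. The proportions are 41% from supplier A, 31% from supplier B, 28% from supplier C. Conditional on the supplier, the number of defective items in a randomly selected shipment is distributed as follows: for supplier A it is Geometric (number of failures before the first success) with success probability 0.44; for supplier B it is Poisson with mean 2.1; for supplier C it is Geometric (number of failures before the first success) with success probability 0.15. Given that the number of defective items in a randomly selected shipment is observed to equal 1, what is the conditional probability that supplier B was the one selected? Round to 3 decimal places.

0.368

Likelihoods P(X=1 | ·): A: 0.2464; B: 0.257158; C: 0.1275.
Posterior ∝ prior × likelihood. Numerator for B: 0.31·0.257158 = 0.0797191.
Normalizing constant: 0.41·0.2464 + 0.31·0.257158 + 0.28·0.1275 = 0.216443.
P(B | observation) = 0.0797191 / 0.216443 = 0.368314.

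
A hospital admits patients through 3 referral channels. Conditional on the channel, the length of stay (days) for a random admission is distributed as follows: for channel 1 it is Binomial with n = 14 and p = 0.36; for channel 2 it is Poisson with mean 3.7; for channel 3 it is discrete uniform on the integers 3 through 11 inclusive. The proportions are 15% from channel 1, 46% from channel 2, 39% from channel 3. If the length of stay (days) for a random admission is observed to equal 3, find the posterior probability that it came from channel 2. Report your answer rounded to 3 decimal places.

0.607

Likelihoods P(X=3 | ·): 1: 0.125311; 2: 0.20872; 3: 0.111111.
Posterior ∝ prior × likelihood. Numerator for 2: 0.46·0.20872 = 0.0960113.
Normalizing constant: 0.15·0.125311 + 0.46·0.20872 + 0.39·0.111111 = 0.158141.
P(2 | observation) = 0.0960113 / 0.158141 = 0.607124.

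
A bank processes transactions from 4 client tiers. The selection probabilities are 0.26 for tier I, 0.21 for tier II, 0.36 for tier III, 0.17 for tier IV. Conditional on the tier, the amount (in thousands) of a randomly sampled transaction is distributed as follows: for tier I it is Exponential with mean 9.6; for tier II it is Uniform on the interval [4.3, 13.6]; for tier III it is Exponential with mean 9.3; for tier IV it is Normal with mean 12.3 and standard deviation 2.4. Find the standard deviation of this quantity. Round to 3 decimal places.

7.675

Per component, I: μ=9.6, E[X²]=184.32; II: μ=8.95, E[X²]=87.31; III: μ=9.3, E[X²]=172.98; IV: μ=12.3, E[X²]=157.05.
E[X] = 0.26·9.6 + 0.21·8.95 + 0.36·9.3 + 0.17·12.3 = 9.8145.
E[X²] = 0.26·184.32 + 0.21·87.31 + 0.36·172.98 + 0.17·157.05 = 155.23.
Var(X) = E[X²] − (E[X])² = 155.23 − 96.3244 = 58.9052.
SD(X) = √58.9052 = 7.67497.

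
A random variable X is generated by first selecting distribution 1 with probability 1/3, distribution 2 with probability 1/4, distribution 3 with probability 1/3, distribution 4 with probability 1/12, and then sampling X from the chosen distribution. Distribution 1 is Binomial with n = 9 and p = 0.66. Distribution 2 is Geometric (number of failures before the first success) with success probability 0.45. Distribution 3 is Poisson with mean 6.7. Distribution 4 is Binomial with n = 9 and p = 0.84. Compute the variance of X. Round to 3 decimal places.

9.036

Per component, 1: μ=5.94, E[X²]=37.3032; 2: μ=1.22222, E[X²]=4.20988; 3: μ=6.7, E[X²]=51.59; 4: μ=7.56, E[X²]=58.3632.
E[X] = 0.333333·5.94 + 0.25·1.22222 + 0.333333·6.7 + 0.0833333·7.56 = 5.14889.
E[X²] = 0.333333·37.3032 + 0.25·4.20988 + 0.333333·51.59 + 0.0833333·58.3632 = 35.5471.
Var(X) = E[X²] − (E[X])² = 35.5471 − 26.5111 = 9.03608.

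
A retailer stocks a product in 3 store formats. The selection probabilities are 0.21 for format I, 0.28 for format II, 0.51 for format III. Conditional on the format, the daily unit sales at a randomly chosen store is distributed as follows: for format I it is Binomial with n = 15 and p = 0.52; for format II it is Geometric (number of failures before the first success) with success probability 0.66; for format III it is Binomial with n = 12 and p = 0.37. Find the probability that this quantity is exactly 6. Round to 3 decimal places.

Conditional on each format, P(X = 6): I: 0.133843; II: 0.00101957; III: 0.148226.
By total probability, P(X = 6) = 0.21·0.133843 + 0.28·0.00101957 + 0.51·0.148226 = 0.103988.

0.104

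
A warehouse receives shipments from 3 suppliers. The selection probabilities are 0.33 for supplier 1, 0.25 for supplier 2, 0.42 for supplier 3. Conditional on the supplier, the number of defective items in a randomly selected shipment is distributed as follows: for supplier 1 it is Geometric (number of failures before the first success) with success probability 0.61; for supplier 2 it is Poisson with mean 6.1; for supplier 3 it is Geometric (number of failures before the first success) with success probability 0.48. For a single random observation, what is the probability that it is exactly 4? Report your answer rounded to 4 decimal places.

Conditional on each supplier, P(X = 4): 1: 0.014112; 2: 0.129393; 3: 0.0350958.
By total probability, P(X = 4) = 0.33·0.014112 + 0.25·0.129393 + 0.42·0.0350958 = 0.0517455.

0.0517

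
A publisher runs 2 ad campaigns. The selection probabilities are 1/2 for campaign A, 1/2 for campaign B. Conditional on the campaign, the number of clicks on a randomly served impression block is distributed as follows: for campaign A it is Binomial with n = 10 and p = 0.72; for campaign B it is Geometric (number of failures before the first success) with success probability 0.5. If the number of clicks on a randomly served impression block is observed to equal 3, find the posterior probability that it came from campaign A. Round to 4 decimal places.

0.0882

Likelihoods P(X=3 | ·): A: 0.00604345; B: 0.0625.
Posterior ∝ prior × likelihood. Numerator for A: 0.5·0.00604345 = 0.00302173.
Normalizing constant: 0.5·0.00604345 + 0.5·0.0625 = 0.0342717.
P(A | observation) = 0.00302173 / 0.0342717 = 0.0881696.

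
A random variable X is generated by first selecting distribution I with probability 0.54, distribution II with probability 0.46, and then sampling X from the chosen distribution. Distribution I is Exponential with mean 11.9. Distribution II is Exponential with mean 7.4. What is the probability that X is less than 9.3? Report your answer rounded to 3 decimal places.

0.622

Conditional on each component, P(X < 9.3): I: 0.542287; II: 0.715425.
By total probability, P(X < 9.3) = 0.54·0.542287 + 0.46·0.715425 = 0.62193.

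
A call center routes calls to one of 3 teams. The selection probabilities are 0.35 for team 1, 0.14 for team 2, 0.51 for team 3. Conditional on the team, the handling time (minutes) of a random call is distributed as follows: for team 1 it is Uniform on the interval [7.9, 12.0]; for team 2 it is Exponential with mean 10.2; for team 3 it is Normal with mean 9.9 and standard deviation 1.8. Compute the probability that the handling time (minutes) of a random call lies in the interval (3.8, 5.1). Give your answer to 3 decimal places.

0.013

Conditional on each team, P(3.8 < X < 5.1): 1: 0; 2: 0.0824452; 3: 0.0034795.
By total probability, P(3.8 < X < 5.1) = 0.35·0 + 0.14·0.0824452 + 0.51·0.0034795 = 0.0133169.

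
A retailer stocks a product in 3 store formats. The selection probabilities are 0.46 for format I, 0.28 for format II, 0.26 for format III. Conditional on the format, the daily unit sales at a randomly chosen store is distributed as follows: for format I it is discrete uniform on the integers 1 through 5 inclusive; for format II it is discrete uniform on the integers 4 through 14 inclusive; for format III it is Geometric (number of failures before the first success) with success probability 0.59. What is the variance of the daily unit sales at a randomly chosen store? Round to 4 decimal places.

Per component, I: μ=3, E[X²]=11; II: μ=9, E[X²]=91; III: μ=0.694915, E[X²]=1.66073.
E[X] = 0.46·3 + 0.28·9 + 0.26·0.694915 = 4.08068.
E[X²] = 0.46·11 + 0.28·91 + 0.26·1.66073 = 30.9718.
Var(X) = E[X²] − (E[X])² = 30.9718 − 16.6519 = 14.3199.

14.3199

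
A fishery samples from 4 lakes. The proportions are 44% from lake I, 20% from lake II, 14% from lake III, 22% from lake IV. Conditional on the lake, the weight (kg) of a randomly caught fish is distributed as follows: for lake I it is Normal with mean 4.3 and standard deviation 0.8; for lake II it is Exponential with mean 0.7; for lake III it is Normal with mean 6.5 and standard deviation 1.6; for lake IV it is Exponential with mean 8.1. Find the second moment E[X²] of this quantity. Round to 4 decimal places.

43.7550

For each component E[X²] = Var + (mean)², giving I: 19.13; II: 0.98; III: 44.81; IV: 131.22.
Overall E[X²] = 0.44·19.13 + 0.2·0.98 + 0.14·44.81 + 0.22·131.22 = 43.755.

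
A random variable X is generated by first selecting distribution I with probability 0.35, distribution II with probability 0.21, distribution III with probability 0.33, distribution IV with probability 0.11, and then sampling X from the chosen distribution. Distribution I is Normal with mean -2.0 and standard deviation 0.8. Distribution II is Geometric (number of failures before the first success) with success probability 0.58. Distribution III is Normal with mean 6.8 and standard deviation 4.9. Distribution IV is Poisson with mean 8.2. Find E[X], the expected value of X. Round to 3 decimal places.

Component means — I: -2; II: 0.724138; III: 6.8; IV: 8.2.
E[X] = 0.35·-2 + 0.21·0.724138 + 0.33·6.8 + 0.11·8.2 = 2.59807.

2.598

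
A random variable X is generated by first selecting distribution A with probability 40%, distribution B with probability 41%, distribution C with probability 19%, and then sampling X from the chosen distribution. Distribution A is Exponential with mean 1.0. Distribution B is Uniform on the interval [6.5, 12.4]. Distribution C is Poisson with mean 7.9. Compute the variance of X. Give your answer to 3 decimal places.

Per component, A: μ=1, E[X²]=2; B: μ=9.45, E[X²]=92.2033; C: μ=7.9, E[X²]=70.31.
E[X] = 0.4·1 + 0.41·9.45 + 0.19·7.9 = 5.7755.
E[X²] = 0.4·2 + 0.41·92.2033 + 0.19·70.31 = 51.9623.
Var(X) = E[X²] − (E[X])² = 51.9623 − 33.3564 = 18.6059.

18.606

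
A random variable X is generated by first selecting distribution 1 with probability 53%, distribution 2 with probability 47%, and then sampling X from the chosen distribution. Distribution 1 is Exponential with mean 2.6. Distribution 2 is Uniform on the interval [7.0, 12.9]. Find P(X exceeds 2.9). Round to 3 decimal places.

Conditional on each component, P(X > 2.9): 1: 0.327789; 2: 1.
By total probability, P(X > 2.9) = 0.53·0.327789 + 0.47·1 = 0.643728.

0.644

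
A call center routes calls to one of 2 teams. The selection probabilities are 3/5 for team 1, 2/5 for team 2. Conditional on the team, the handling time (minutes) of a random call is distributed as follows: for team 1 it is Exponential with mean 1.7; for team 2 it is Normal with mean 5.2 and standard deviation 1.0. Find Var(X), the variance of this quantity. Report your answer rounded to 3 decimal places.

5.074

Per component, 1: μ=1.7, E[X²]=5.78; 2: μ=5.2, E[X²]=28.04.
E[X] = 0.6·1.7 + 0.4·5.2 = 3.1.
E[X²] = 0.6·5.78 + 0.4·28.04 = 14.684.
Var(X) = E[X²] − (E[X])² = 14.684 − 9.61 = 5.074.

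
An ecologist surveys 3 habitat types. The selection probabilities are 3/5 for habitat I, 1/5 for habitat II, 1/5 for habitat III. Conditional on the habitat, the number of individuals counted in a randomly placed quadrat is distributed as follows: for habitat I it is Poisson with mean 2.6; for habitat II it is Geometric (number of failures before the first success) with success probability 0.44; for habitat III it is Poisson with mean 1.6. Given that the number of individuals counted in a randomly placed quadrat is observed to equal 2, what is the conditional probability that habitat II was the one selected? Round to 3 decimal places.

Likelihoods P(X=2 | ·): I: 0.251045; II: 0.137984; III: 0.258428.
Posterior ∝ prior × likelihood. Numerator for II: 0.2·0.137984 = 0.0275968.
Normalizing constant: 0.6·0.251045 + 0.2·0.137984 + 0.2·0.258428 = 0.229909.
P(II | observation) = 0.0275968 / 0.229909 = 0.120034.

0.120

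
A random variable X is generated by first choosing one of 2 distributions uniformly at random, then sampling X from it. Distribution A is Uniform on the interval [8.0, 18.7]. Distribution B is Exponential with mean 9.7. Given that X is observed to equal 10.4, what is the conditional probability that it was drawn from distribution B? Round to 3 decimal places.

Likelihoods f(10.4 | ·): A: 0.0934579; B: 0.0352852.
Posterior ∝ prior × likelihood. Numerator for B: 0.5·0.0352852 = 0.0176426.
Normalizing constant: 0.5·0.0934579 + 0.5·0.0352852 = 0.0643716.
P(B | observation) = 0.0176426 / 0.0643716 = 0.274075.

0.274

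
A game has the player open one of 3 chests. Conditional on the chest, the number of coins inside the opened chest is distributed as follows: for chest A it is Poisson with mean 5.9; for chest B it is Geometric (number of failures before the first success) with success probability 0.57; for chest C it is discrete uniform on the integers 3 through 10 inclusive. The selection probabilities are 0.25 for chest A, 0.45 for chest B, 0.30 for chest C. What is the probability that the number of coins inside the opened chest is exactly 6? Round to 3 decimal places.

0.079

Conditional on each chest, P(X = 6): A: 0.160488; B: 0.00360318; C: 0.125.
By total probability, P(X = 6) = 0.25·0.160488 + 0.45·0.00360318 + 0.3·0.125 = 0.0792434.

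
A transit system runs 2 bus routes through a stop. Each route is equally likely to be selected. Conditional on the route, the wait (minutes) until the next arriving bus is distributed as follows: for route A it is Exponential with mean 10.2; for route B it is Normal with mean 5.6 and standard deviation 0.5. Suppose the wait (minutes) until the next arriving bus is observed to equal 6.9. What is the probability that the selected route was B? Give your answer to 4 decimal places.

Likelihoods f(6.9 | ·): A: 0.0498439; B: 0.0271659.
Posterior ∝ prior × likelihood. Numerator for B: 0.5·0.0271659 = 0.013583.
Normalizing constant: 0.5·0.0498439 + 0.5·0.0271659 = 0.0385049.
P(B | observation) = 0.013583 / 0.0385049 = 0.352759.

0.3528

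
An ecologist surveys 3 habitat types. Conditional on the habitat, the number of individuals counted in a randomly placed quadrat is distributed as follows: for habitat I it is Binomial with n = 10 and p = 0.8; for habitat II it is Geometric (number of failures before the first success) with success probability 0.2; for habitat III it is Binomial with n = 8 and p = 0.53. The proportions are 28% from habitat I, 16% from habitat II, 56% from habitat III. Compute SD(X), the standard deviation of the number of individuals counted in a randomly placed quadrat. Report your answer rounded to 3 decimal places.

Per component, I: μ=8, E[X²]=65.6; II: μ=4, E[X²]=36; III: μ=4.24, E[X²]=19.9704.
E[X] = 0.28·8 + 0.16·4 + 0.56·4.24 = 5.2544.
E[X²] = 0.28·65.6 + 0.16·36 + 0.56·19.9704 = 35.3114.
Var(X) = E[X²] − (E[X])² = 35.3114 − 27.6087 = 7.7027.
SD(X) = √7.7027 = 2.77537.

2.775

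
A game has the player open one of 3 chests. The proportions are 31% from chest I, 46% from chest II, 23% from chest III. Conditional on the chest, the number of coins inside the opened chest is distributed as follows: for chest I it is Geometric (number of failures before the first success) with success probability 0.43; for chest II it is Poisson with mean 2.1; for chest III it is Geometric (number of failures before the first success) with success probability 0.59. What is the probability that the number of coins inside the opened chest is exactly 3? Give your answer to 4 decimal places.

Conditional on each chest, P(X = 3): I: 0.079633; II: 0.189011; III: 0.0406634.
By total probability, P(X = 3) = 0.31·0.079633 + 0.46·0.189011 + 0.23·0.0406634 = 0.120984.

0.1210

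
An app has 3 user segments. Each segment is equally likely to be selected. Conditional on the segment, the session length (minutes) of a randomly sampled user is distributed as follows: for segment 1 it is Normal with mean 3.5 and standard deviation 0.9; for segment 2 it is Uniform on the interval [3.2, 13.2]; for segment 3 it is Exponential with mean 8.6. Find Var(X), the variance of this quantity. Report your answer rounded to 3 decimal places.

Per component, 1: μ=3.5, E[X²]=13.06; 2: μ=8.2, E[X²]=75.5733; 3: μ=8.6, E[X²]=147.92.
E[X] = 0.333333·3.5 + 0.333333·8.2 + 0.333333·8.6 = 6.76667.
E[X²] = 0.333333·13.06 + 0.333333·75.5733 + 0.333333·147.92 = 78.8511.
Var(X) = E[X²] − (E[X])² = 78.8511 − 45.7878 = 33.0633.

33.063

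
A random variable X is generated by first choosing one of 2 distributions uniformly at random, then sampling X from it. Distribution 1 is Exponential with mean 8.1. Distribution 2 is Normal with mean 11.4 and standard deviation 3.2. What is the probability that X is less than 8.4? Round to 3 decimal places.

Conditional on each component, P(X < 8.4): 1: 0.645496; 2: 0.174251.
By total probability, P(X < 8.4) = 0.5·0.645496 + 0.5·0.174251 = 0.409874.

0.410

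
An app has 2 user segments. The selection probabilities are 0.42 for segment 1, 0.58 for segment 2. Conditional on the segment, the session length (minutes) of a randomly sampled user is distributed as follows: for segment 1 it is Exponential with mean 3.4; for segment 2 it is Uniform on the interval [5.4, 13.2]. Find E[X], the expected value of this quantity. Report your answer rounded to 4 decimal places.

Component means — 1: 3.4; 2: 9.3.
E[X] = 0.42·3.4 + 0.58·9.3 = 6.822.

6.8220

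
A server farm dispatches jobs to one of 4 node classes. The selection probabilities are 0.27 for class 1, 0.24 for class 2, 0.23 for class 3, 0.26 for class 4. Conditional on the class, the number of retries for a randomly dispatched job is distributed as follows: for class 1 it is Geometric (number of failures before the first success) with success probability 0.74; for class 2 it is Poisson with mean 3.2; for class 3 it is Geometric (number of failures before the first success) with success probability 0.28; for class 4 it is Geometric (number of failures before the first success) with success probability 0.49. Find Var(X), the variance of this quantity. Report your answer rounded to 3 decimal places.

Per component, 1: μ=0.351351, E[X²]=0.598247; 2: μ=3.2, E[X²]=13.44; 3: μ=2.57143, E[X²]=15.7959; 4: μ=1.04082, E[X²]=3.20741.
E[X] = 0.27·0.351351 + 0.24·3.2 + 0.23·2.57143 + 0.26·1.04082 = 1.72491.
E[X²] = 0.27·0.598247 + 0.24·13.44 + 0.23·15.7959 + 0.26·3.20741 = 7.85412.
Var(X) = E[X²] − (E[X])² = 7.85412 − 2.9753 = 4.87882.

4.879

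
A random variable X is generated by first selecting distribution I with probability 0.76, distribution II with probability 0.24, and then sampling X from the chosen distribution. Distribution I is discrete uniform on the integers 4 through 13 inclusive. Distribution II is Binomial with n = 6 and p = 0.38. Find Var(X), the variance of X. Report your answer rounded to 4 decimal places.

13.6660

Per component, I: μ=8.5, E[X²]=80.5; II: μ=2.28, E[X²]=6.612.
E[X] = 0.76·8.5 + 0.24·2.28 = 7.0072.
E[X²] = 0.76·80.5 + 0.24·6.612 = 62.7669.
Var(X) = E[X²] − (E[X])² = 62.7669 − 49.1009 = 13.666.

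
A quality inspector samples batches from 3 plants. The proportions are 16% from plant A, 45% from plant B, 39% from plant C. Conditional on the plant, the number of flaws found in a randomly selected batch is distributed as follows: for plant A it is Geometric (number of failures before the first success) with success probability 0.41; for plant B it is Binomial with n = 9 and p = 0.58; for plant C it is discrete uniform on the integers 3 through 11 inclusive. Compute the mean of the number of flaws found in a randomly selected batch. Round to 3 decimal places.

Component means — A: 1.43902; B: 5.22; C: 7.
E[X] = 0.16·1.43902 + 0.45·5.22 + 0.39·7 = 5.30924.

5.309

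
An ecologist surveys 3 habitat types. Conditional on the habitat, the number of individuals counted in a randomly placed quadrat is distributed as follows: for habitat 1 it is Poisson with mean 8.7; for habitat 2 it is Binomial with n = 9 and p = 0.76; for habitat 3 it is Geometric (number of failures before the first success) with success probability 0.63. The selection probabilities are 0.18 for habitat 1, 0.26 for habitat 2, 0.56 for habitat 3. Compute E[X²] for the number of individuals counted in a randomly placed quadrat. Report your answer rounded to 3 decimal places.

28.496

For each component E[X²] = Var + (mean)², giving 1: 84.39; 2: 48.4272; 3: 1.27715.
Overall E[X²] = 0.18·84.39 + 0.26·48.4272 + 0.56·1.27715 = 28.4965.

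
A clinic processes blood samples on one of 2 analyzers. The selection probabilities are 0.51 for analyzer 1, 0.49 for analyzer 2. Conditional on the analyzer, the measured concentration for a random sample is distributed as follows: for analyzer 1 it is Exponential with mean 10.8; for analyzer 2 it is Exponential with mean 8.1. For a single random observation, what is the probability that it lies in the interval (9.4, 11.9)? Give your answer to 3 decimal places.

Conditional on each analyzer, P(9.4 < X < 11.9): 1: 0.0865412; 2: 0.0832071.
By total probability, P(9.4 < X < 11.9) = 0.51·0.0865412 + 0.49·0.0832071 = 0.0849075.

0.085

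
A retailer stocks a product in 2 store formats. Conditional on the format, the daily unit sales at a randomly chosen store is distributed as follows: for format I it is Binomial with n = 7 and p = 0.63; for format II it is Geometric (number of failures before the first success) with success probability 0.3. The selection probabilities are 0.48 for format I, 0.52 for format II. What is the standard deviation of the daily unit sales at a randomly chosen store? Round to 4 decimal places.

Per component, I: μ=4.41, E[X²]=21.0798; II: μ=2.33333, E[X²]=13.2222.
E[X] = 0.48·4.41 + 0.52·2.33333 = 3.33013.
E[X²] = 0.48·21.0798 + 0.52·13.2222 = 16.9939.
Var(X) = E[X²] − (E[X])² = 16.9939 − 11.0898 = 5.90407.
SD(X) = √5.90407 = 2.42983.

2.4298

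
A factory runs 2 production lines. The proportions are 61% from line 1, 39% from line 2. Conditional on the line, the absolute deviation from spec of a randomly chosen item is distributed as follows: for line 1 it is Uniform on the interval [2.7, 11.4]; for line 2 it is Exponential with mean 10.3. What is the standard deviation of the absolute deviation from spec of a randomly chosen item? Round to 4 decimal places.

Per component, 1: μ=7.05, E[X²]=56.01; 2: μ=10.3, E[X²]=212.18.
E[X] = 0.61·7.05 + 0.39·10.3 = 8.3175.
E[X²] = 0.61·56.01 + 0.39·212.18 = 116.916.
Var(X) = E[X²] − (E[X])² = 116.916 − 69.1808 = 47.7355.
SD(X) = √47.7355 = 6.90909.

6.9091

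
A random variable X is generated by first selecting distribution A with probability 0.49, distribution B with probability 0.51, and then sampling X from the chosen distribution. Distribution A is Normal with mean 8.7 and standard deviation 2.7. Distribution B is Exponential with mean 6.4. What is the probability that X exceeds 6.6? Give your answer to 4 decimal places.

0.5649

Conditional on each component, P(X > 6.6): A: 0.78165; B: 0.356561.
By total probability, P(X > 6.6) = 0.49·0.78165 + 0.51·0.356561 = 0.564855.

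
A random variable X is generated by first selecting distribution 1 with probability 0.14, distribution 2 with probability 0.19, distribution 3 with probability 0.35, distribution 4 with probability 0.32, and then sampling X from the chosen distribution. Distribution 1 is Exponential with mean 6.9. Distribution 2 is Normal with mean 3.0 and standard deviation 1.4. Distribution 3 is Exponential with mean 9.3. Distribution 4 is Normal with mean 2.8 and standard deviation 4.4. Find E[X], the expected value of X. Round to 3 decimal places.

5.687

Component means — 1: 6.9; 2: 3; 3: 9.3; 4: 2.8.
E[X] = 0.14·6.9 + 0.19·3 + 0.35·9.3 + 0.32·2.8 = 5.687.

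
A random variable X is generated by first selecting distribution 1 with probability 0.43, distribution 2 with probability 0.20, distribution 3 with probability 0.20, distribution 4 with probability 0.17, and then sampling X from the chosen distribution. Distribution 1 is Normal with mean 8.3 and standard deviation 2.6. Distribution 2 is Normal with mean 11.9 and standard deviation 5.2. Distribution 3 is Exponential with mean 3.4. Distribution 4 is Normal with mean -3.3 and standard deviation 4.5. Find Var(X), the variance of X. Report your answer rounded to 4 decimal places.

Per component, 1: μ=8.3, E[X²]=75.65; 2: μ=11.9, E[X²]=168.65; 3: μ=3.4, E[X²]=23.12; 4: μ=-3.3, E[X²]=31.14.
E[X] = 0.43·8.3 + 0.2·11.9 + 0.2·3.4 + 0.17·-3.3 = 6.068.
E[X²] = 0.43·75.65 + 0.2·168.65 + 0.2·23.12 + 0.17·31.14 = 76.1773.
Var(X) = E[X²] − (E[X])² = 76.1773 − 36.8206 = 39.3567.

39.3567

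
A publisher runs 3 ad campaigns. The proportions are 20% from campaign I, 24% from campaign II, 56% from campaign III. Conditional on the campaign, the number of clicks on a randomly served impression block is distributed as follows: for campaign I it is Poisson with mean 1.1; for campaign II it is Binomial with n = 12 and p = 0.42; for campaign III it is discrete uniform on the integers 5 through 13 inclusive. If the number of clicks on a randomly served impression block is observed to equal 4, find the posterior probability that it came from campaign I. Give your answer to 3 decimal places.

0.079

Likelihoods P(X=4 | ·): I: 0.0203065; II: 0.197254; III: 0.
Posterior ∝ prior × likelihood. Numerator for I: 0.2·0.0203065 = 0.0040613.
Normalizing constant: 0.2·0.0203065 + 0.24·0.197254 + 0.56·0 = 0.0514023.
P(I | observation) = 0.0040613 / 0.0514023 = 0.0790101.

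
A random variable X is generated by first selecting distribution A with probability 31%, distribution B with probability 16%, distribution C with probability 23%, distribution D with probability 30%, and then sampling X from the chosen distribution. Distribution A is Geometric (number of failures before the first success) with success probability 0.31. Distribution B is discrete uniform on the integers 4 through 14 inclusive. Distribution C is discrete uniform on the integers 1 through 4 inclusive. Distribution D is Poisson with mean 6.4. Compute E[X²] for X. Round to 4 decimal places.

For each component E[X²] = Var + (mean)², giving A: 12.1342; B: 91; C: 7.5; D: 47.36.
Overall E[X²] = 0.31·12.1342 + 0.16·91 + 0.23·7.5 + 0.3·47.36 = 34.2546.

34.2546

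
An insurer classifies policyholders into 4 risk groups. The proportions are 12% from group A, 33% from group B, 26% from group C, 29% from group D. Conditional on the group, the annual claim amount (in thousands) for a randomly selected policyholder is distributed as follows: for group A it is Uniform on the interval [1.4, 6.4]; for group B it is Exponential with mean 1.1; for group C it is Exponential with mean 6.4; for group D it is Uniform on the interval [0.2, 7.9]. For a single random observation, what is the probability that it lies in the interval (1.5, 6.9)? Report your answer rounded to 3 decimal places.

0.522

Conditional on each group, P(1.5 < X < 6.9): A: 0.98; B: 0.253842; C: 0.450832; D: 0.701299.
By total probability, P(1.5 < X < 6.9) = 0.12·0.98 + 0.33·0.253842 + 0.26·0.450832 + 0.29·0.701299 = 0.521961.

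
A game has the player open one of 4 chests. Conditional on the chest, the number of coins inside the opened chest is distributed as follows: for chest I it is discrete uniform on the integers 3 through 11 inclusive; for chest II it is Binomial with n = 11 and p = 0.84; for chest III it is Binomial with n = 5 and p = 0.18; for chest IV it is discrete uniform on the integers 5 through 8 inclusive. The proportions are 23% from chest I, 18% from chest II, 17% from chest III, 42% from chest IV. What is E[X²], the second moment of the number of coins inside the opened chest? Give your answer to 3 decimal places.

For each component E[X²] = Var + (mean)², giving I: 55.6667; II: 86.856; III: 1.548; IV: 43.5.
Overall E[X²] = 0.23·55.6667 + 0.18·86.856 + 0.17·1.548 + 0.42·43.5 = 46.9706.

46.971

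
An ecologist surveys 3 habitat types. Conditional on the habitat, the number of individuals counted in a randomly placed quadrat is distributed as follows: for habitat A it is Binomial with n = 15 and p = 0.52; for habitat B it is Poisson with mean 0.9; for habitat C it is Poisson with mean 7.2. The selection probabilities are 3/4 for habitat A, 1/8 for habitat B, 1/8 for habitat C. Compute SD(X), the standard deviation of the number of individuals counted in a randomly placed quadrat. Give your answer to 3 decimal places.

2.990

Per component, A: μ=7.8, E[X²]=64.584; B: μ=0.9, E[X²]=1.71; C: μ=7.2, E[X²]=59.04.
E[X] = 0.75·7.8 + 0.125·0.9 + 0.125·7.2 = 6.8625.
E[X²] = 0.75·64.584 + 0.125·1.71 + 0.125·59.04 = 56.0318.
Var(X) = E[X²] − (E[X])² = 56.0318 − 47.0939 = 8.93784.
SD(X) = √8.93784 = 2.98962.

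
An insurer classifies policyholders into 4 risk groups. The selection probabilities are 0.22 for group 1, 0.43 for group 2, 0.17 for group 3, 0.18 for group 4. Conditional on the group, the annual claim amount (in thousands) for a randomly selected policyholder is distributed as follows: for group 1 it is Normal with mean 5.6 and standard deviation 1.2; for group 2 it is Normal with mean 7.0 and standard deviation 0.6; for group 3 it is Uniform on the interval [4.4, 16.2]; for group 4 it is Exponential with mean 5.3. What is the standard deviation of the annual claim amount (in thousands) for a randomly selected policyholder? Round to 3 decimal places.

3.209

Per component, 1: μ=5.6, E[X²]=32.8; 2: μ=7, E[X²]=49.36; 3: μ=10.3, E[X²]=117.693; 4: μ=5.3, E[X²]=56.18.
E[X] = 0.22·5.6 + 0.43·7 + 0.17·10.3 + 0.18·5.3 = 6.947.
E[X²] = 0.22·32.8 + 0.43·49.36 + 0.17·117.693 + 0.18·56.18 = 58.5611.
Var(X) = E[X²] − (E[X])² = 58.5611 − 48.2608 = 10.3003.
SD(X) = √10.3003 = 3.2094.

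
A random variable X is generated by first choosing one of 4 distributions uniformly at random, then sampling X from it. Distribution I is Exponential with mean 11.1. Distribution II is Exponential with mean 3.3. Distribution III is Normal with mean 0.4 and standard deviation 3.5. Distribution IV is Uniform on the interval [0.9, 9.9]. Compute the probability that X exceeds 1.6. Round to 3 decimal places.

Conditional on each component, P(X > 1.6): I: 0.865763; II: 0.61579; III: 0.365853; IV: 0.922222.
By total probability, P(X > 1.6) = 0.25·0.865763 + 0.25·0.61579 + 0.25·0.365853 + 0.25·0.922222 = 0.692407.

0.692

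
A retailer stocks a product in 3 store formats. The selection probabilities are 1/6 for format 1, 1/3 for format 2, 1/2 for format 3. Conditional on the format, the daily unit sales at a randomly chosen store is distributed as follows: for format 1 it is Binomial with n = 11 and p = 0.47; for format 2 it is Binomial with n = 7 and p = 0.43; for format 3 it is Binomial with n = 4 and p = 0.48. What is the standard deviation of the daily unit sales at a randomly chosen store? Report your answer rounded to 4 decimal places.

Per component, 1: μ=5.17, E[X²]=29.469; 2: μ=3.01, E[X²]=10.7758; 3: μ=1.92, E[X²]=4.6848.
E[X] = 0.166667·5.17 + 0.333333·3.01 + 0.5·1.92 = 2.825.
E[X²] = 0.166667·29.469 + 0.333333·10.7758 + 0.5·4.6848 = 10.8458.
Var(X) = E[X²] − (E[X])² = 10.8458 − 7.98062 = 2.86521.
SD(X) = √2.86521 = 1.69269.

1.6927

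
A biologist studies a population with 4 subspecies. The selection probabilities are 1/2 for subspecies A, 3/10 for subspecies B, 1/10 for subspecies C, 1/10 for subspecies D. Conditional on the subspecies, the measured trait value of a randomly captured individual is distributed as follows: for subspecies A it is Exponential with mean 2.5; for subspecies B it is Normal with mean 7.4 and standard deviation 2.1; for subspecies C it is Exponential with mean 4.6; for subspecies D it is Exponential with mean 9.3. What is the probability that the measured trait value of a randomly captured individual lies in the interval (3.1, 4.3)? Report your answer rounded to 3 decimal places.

0.090

Conditional on each subspecies, P(3.1 < X < 4.3): A: 0.110318; B: 0.0496477; C: 0.117039; D: 0.0867393.
By total probability, P(3.1 < X < 4.3) = 0.5·0.110318 + 0.3·0.0496477 + 0.1·0.117039 + 0.1·0.0867393 = 0.0904312.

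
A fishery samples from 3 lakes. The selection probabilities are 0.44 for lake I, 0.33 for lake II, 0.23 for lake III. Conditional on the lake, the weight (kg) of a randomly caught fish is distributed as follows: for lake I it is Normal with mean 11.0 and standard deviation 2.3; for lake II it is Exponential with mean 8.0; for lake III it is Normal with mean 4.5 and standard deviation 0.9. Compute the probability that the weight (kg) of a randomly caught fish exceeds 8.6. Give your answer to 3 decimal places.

Conditional on each lake, P(X > 8.6): I: 0.851637; II: 0.341298; III: 2.61237e-06.
By total probability, P(X > 8.6) = 0.44·0.851637 + 0.33·0.341298 + 0.23·2.61237e-06 = 0.487349.

0.487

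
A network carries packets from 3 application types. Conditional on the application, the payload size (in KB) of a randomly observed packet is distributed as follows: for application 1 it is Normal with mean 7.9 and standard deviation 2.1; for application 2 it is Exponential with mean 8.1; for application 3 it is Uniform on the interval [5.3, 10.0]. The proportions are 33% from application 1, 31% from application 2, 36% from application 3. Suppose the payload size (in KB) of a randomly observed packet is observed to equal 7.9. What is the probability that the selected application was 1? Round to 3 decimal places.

0.408

Likelihoods f(7.9 | ·): 1: 0.189973; 2: 0.0465526; 3: 0.212766.
Posterior ∝ prior × likelihood. Numerator for 1: 0.33·0.189973 = 0.0626909.
Normalizing constant: 0.33·0.189973 + 0.31·0.0465526 + 0.36·0.212766 = 0.153718.
P(1 | observation) = 0.0626909 / 0.153718 = 0.407831.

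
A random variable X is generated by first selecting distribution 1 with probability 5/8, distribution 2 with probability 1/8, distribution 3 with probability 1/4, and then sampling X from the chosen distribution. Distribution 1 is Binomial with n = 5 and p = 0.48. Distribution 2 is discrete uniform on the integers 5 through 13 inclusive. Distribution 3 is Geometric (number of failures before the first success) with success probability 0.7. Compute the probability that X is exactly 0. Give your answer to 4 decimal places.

Conditional on each component, P(X = 0): 1: 0.0380204; 2: 0; 3: 0.7.
By total probability, P(X = 0) = 0.625·0.0380204 + 0.125·0 + 0.25·0.7 = 0.198763.

0.1988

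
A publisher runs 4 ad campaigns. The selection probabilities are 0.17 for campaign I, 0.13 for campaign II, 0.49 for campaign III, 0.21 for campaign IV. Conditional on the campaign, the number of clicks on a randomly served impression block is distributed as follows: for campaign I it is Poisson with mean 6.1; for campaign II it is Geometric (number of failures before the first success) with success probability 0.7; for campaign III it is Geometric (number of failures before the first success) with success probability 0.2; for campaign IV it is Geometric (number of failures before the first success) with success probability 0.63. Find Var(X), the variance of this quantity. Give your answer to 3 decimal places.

Per component, I: μ=6.1, E[X²]=43.31; II: μ=0.428571, E[X²]=0.795918; III: μ=4, E[X²]=36; IV: μ=0.587302, E[X²]=1.27715.
E[X] = 0.17·6.1 + 0.13·0.428571 + 0.49·4 + 0.21·0.587302 = 3.17605.
E[X²] = 0.17·43.31 + 0.13·0.795918 + 0.49·36 + 0.21·1.27715 = 25.3744.
Var(X) = E[X²] − (E[X])² = 25.3744 − 10.0873 = 15.2871.

15.287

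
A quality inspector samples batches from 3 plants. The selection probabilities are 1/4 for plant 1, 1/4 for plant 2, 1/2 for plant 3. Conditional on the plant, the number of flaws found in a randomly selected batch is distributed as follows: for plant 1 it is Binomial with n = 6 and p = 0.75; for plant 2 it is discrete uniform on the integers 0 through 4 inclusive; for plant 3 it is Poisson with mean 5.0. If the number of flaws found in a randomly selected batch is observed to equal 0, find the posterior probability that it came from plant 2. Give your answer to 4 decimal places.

Likelihoods P(X=0 | ·): 1: 0.000244141; 2: 0.2; 3: 0.00673795.
Posterior ∝ prior × likelihood. Numerator for 2: 0.25·0.2 = 0.05.
Normalizing constant: 0.25·0.000244141 + 0.25·0.2 + 0.5·0.00673795 = 0.05343.
P(2 | observation) = 0.05 / 0.05343 = 0.935804.

0.9358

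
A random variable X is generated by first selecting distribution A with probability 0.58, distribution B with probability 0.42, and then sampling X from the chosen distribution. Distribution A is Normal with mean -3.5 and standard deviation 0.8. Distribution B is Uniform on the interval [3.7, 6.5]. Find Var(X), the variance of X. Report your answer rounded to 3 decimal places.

18.662

Per component, A: μ=-3.5, E[X²]=12.89; B: μ=5.1, E[X²]=26.6633.
E[X] = 0.58·-3.5 + 0.42·5.1 = 0.112.
E[X²] = 0.58·12.89 + 0.42·26.6633 = 18.6748.
Var(X) = E[X²] − (E[X])² = 18.6748 − 0.012544 = 18.6623.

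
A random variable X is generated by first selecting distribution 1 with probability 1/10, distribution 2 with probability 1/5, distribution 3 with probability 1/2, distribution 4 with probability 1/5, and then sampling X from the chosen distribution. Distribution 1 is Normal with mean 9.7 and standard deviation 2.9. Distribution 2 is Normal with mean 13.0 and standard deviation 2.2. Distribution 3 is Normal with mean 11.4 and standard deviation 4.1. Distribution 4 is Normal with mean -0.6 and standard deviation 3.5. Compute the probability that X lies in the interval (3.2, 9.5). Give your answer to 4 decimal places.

0.2339

Conditional on each component, P(3.2 < X < 9.5): 1: 0.460008; 2: 0.0558108; 3: 0.298783; 4: 0.13685.
By total probability, P(3.2 < X < 9.5) = 0.1·0.460008 + 0.2·0.0558108 + 0.5·0.298783 + 0.2·0.13685 = 0.233925.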